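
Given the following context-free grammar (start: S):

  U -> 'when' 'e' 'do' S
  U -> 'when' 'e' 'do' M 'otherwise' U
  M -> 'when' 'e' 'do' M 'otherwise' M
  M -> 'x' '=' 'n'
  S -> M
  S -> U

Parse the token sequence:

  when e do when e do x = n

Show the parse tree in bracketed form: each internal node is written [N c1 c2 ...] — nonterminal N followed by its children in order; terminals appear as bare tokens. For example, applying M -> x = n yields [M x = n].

[S [U when e do [S [U when e do [S [M x = n]]]]]]

S
U
when e do S
when e do U
when e do when e do S
when e do when e do M
when e do when e do x = n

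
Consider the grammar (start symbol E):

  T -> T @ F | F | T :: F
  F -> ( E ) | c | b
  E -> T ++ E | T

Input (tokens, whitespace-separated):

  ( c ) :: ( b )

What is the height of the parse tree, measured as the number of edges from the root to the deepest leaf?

7

[E [T [T [F ( [E [T [F c]]] )]] :: [F ( [E [T [F b]]] )]]]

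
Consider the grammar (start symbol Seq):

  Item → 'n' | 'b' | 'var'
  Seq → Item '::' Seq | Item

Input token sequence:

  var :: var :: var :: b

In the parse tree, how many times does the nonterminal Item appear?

4

[Seq [Item var] :: [Seq [Item var] :: [Seq [Item var] :: [Seq [Item b]]]]]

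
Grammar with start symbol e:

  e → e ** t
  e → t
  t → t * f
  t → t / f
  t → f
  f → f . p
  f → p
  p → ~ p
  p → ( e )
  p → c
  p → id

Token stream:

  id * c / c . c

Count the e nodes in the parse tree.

[e [t [t [t [f [p id]]] * [f [p c]]] / [f [f [p c]] . [p c]]]]

1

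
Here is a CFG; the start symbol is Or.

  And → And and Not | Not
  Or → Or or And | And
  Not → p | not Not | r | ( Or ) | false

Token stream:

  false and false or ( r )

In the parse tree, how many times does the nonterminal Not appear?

4

[Or [Or [And [And [Not false]] and [Not false]]] or [And [Not ( [Or [And [Not r]]] )]]]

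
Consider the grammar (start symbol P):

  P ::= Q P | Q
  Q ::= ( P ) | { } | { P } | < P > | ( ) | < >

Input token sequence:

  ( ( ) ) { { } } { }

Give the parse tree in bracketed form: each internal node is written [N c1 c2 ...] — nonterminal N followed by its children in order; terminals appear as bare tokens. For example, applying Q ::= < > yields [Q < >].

P
Q P
( P ) P
( Q ) P
( ( ) ) P
( ( ) ) Q P
( ( ) ) { P } P
( ( ) ) { Q } P
( ( ) ) { { } } P
( ( ) ) { { } } Q
( ( ) ) { { } } { }

[P [Q ( [P [Q ( )]] )] [P [Q { [P [Q { }]] }] [P [Q { }]]]]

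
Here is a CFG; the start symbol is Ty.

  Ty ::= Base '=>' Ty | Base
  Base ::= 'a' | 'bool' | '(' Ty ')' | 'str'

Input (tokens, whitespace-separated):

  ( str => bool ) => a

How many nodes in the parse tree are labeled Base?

4

[Ty [Base ( [Ty [Base str] => [Ty [Base bool]]] )] => [Ty [Base a]]]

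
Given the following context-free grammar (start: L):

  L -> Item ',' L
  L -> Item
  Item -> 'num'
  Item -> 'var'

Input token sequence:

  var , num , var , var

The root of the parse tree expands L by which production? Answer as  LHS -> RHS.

L -> Item ',' L

[L [Item var] , [L [Item num] , [L [Item var] , [L [Item var]]]]]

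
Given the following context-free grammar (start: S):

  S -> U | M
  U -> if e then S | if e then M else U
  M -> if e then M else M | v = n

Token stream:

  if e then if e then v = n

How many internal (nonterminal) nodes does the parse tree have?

[S [U if e then [S [U if e then [S [M v = n]]]]]]

6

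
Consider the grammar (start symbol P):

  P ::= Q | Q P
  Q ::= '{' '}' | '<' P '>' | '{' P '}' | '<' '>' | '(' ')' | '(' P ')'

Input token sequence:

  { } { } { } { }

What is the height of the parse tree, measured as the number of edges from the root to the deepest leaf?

[P [Q { }] [P [Q { }] [P [Q { }] [P [Q { }]]]]]

5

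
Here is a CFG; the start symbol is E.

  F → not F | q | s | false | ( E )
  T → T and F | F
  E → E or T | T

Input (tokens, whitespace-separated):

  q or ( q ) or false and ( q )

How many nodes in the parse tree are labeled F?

6

[E [E [E [T [F q]]] or [T [F ( [E [T [F q]]] )]]] or [T [T [F false]] and [F ( [E [T [F q]]] )]]]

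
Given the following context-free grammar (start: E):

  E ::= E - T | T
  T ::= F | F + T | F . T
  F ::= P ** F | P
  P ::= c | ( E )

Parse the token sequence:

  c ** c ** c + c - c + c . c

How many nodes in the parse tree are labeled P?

[E [E [T [F [P c] ** [F [P c] ** [F [P c]]]] + [T [F [P c]]]]] - [T [F [P c]] + [T [F [P c]] . [T [F [P c]]]]]]

7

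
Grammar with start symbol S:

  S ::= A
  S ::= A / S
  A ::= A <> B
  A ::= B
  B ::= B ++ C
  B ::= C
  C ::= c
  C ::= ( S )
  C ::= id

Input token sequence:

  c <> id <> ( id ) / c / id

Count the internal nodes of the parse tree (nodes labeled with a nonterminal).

[S [A [A [A [B [C c]]] <> [B [C id]]] <> [B [C ( [S [A [B [C id]]]] )]]] / [S [A [B [C c]]] / [S [A [B [C id]]]]]]

22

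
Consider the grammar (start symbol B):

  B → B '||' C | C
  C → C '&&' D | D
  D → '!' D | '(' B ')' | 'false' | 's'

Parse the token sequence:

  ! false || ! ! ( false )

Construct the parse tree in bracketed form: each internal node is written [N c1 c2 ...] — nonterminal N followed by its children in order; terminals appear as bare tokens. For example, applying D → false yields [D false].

B
B || C
C || C
D || C
! D || C
! false || C
! false || D
! false || ! D
! false || ! ! D
! false || ! ! ( B )
! false || ! ! ( C )
! false || ! ! ( D )
! false || ! ! ( false )

[B [B [C [D ! [D false]]]] || [C [D ! [D ! [D ( [B [C [D false]]] )]]]]]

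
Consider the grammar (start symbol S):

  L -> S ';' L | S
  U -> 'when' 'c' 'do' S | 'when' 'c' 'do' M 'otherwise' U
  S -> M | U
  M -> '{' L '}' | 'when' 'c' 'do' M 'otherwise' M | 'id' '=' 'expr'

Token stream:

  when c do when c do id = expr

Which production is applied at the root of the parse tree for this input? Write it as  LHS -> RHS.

S -> U

[S [U when c do [S [U when c do [S [M id = expr]]]]]]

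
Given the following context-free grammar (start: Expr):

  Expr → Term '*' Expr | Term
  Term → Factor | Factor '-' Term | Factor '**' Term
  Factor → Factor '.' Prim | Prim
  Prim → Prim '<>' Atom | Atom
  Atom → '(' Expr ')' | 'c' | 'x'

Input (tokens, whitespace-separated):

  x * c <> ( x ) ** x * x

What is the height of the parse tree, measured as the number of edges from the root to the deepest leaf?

11

[Expr [Term [Factor [Prim [Atom x]]]] * [Expr [Term [Factor [Prim [Prim [Atom c]] <> [Atom ( [Expr [Term [Factor [Prim [Atom x]]]]] )]]] ** [Term [Factor [Prim [Atom x]]]]] * [Expr [Term [Factor [Prim [Atom x]]]]]]]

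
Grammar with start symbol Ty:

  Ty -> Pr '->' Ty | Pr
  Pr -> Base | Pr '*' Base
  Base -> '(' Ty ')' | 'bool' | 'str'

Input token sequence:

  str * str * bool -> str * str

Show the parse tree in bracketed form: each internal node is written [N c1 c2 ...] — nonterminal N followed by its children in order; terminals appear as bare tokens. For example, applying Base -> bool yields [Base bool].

[Ty [Pr [Pr [Pr [Base str]] * [Base str]] * [Base bool]] -> [Ty [Pr [Pr [Base str]] * [Base str]]]]

Ty
Pr -> Ty
Pr * Base -> Ty
Pr * Base * Base -> Ty
Base * Base * Base -> Ty
str * Base * Base -> Ty
str * str * Base -> Ty
str * str * bool -> Ty
str * str * bool -> Pr
str * str * bool -> Pr * Base
str * str * bool -> Base * Base
str * str * bool -> str * Base
str * str * bool -> str * str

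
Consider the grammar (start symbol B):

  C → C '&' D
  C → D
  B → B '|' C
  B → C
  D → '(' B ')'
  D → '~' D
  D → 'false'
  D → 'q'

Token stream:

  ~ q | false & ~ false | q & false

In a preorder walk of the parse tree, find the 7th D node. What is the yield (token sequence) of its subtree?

false

[B [B [B [C [D ~ [D q]]]] | [C [C [D false]] & [D ~ [D false]]]] | [C [C [D q]] & [D false]]]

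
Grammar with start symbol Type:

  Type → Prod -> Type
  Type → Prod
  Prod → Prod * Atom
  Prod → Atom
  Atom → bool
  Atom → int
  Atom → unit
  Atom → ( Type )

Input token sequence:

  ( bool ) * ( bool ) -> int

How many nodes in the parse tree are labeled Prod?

[Type [Prod [Prod [Atom ( [Type [Prod [Atom bool]]] )]] * [Atom ( [Type [Prod [Atom bool]]] )]] -> [Type [Prod [Atom int]]]]

5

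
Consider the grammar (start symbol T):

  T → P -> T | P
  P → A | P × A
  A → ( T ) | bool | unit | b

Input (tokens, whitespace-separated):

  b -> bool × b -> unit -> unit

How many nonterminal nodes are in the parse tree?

14

[T [P [A b]] -> [T [P [P [A bool]] × [A b]] -> [T [P [A unit]] -> [T [P [A unit]]]]]]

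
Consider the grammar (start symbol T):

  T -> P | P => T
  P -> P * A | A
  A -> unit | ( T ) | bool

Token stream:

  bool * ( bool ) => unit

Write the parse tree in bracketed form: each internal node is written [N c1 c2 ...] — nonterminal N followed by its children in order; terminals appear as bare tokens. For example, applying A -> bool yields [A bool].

[T [P [P [A bool]] * [A ( [T [P [A bool]]] )]] => [T [P [A unit]]]]

T
P => T
P * A => T
A * A => T
bool * A => T
bool * ( T ) => T
bool * ( P ) => T
bool * ( A ) => T
bool * ( bool ) => T
bool * ( bool ) => P
bool * ( bool ) => A
bool * ( bool ) => unit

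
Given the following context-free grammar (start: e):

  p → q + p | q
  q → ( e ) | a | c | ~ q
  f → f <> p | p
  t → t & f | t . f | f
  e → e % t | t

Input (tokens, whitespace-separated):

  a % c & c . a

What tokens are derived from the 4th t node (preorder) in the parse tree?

c

[e [e [t [f [p [q a]]]]] % [t [t [t [f [p [q c]]]] & [f [p [q c]]]] . [f [p [q a]]]]]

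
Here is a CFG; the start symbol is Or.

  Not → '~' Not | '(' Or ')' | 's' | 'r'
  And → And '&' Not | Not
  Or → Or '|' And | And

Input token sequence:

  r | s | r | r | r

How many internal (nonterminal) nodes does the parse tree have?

[Or [Or [Or [Or [Or [And [Not r]]] | [And [Not s]]] | [And [Not r]]] | [And [Not r]]] | [And [Not r]]]

15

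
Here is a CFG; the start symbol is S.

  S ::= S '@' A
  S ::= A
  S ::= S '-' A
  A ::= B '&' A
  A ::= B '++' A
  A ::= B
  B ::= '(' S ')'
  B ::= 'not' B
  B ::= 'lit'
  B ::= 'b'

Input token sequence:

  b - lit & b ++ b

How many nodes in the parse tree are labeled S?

[S [S [A [B b]]] - [A [B lit] & [A [B b] ++ [A [B b]]]]]

2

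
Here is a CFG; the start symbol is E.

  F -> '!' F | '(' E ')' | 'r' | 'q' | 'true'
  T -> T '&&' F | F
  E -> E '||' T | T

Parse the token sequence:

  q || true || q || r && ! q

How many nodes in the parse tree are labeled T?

[E [E [E [E [T [F q]]] || [T [F true]]] || [T [F q]]] || [T [T [F r]] && [F ! [F q]]]]

5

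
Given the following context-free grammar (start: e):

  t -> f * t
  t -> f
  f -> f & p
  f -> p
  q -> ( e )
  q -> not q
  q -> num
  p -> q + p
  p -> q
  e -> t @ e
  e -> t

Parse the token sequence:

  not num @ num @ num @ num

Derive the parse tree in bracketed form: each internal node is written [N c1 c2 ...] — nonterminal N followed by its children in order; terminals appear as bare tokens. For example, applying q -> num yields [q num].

e
t @ e
f @ e
p @ e
q @ e
not q @ e
not num @ e
not num @ t @ e
not num @ f @ e
not num @ p @ e
not num @ q @ e
not num @ num @ e
not num @ num @ t @ e
not num @ num @ f @ e
not num @ num @ p @ e
not num @ num @ q @ e
not num @ num @ num @ e
not num @ num @ num @ t
not num @ num @ num @ f
not num @ num @ num @ p
not num @ num @ num @ q
not num @ num @ num @ num

[e [t [f [p [q not [q num]]]]] @ [e [t [f [p [q num]]]] @ [e [t [f [p [q num]]]] @ [e [t [f [p [q num]]]]]]]]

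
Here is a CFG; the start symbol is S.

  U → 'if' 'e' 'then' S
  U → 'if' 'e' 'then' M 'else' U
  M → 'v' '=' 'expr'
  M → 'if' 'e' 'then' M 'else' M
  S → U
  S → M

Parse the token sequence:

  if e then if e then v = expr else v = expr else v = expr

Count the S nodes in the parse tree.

[S [M if e then [M if e then [M v = expr] else [M v = expr]] else [M v = expr]]]

1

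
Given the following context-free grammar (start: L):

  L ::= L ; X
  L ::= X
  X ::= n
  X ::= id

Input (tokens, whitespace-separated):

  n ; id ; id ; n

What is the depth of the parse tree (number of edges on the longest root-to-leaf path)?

5

[L [L [L [L [X n]] ; [X id]] ; [X id]] ; [X n]]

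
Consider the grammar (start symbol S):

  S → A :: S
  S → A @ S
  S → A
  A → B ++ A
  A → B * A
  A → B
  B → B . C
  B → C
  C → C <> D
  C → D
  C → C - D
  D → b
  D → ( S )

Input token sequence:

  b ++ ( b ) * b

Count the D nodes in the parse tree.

4

[S [A [B [C [D b]]] ++ [A [B [C [D ( [S [A [B [C [D b]]]]] )]]] * [A [B [C [D b]]]]]]]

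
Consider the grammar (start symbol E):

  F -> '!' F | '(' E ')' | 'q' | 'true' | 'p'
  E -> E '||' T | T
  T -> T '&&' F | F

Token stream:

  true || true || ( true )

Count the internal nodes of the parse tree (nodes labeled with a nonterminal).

[E [E [E [T [F true]]] || [T [F true]]] || [T [F ( [E [T [F true]]] )]]]

12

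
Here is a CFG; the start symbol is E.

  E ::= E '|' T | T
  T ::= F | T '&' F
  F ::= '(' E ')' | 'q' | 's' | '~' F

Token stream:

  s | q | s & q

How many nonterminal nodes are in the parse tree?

11

[E [E [E [T [F s]]] | [T [F q]]] | [T [T [F s]] & [F q]]]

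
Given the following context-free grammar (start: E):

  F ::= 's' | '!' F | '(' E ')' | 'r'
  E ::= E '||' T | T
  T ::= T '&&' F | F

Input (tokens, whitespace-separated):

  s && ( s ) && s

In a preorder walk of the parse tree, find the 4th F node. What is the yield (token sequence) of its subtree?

s

[E [T [T [T [F s]] && [F ( [E [T [F s]]] )]] && [F s]]]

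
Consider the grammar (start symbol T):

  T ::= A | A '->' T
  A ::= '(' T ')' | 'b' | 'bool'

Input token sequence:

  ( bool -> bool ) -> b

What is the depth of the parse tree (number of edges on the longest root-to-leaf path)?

[T [A ( [T [A bool] -> [T [A bool]]] )] -> [T [A b]]]

5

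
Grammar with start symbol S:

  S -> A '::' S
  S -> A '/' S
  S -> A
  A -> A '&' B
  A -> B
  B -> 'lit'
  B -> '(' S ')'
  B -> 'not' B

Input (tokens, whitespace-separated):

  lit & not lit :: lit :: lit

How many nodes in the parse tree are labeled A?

[S [A [A [B lit]] & [B not [B lit]]] :: [S [A [B lit]] :: [S [A [B lit]]]]]

4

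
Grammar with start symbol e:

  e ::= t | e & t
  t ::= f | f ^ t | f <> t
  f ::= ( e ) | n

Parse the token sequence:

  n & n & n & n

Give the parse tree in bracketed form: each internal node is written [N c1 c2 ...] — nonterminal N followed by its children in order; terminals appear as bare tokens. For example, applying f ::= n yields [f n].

e
e & t
e & t & t
e & t & t & t
t & t & t & t
f & t & t & t
n & t & t & t
n & f & t & t
n & n & t & t
n & n & f & t
n & n & n & t
n & n & n & f
n & n & n & n

[e [e [e [e [t [f n]]] & [t [f n]]] & [t [f n]]] & [t [f n]]]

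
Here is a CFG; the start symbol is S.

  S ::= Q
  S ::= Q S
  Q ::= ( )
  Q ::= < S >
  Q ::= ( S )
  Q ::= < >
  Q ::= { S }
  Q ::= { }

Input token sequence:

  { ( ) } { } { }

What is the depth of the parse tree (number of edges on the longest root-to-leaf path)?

4

[S [Q { [S [Q ( )]] }] [S [Q { }] [S [Q { }]]]]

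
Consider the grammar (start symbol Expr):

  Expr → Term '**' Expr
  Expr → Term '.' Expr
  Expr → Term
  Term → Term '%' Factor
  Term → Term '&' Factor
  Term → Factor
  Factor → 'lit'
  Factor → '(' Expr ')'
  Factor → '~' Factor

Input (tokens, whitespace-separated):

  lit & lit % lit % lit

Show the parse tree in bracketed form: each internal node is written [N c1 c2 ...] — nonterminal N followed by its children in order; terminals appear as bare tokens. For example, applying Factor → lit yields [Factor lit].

Expr
Term
Term % Factor
Term % Factor % Factor
Term & Factor % Factor % Factor
Factor & Factor % Factor % Factor
lit & Factor % Factor % Factor
lit & lit % Factor % Factor
lit & lit % lit % Factor
lit & lit % lit % lit

[Expr [Term [Term [Term [Term [Factor lit]] & [Factor lit]] % [Factor lit]] % [Factor lit]]]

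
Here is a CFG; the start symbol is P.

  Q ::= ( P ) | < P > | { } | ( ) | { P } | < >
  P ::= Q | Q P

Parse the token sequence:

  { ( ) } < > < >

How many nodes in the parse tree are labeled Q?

[P [Q { [P [Q ( )]] }] [P [Q < >] [P [Q < >]]]]

4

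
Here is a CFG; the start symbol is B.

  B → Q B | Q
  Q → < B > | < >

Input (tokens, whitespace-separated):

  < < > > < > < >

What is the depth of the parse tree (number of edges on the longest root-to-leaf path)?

[B [Q < [B [Q < >]] >] [B [Q < >] [B [Q < >]]]]

4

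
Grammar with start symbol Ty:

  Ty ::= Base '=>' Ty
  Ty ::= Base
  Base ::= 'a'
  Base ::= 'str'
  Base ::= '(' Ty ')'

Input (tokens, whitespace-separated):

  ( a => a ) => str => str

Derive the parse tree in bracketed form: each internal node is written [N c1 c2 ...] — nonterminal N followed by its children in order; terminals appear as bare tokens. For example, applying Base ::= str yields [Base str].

Ty
Base => Ty
( Ty ) => Ty
( Base => Ty ) => Ty
( a => Ty ) => Ty
( a => Base ) => Ty
( a => a ) => Ty
( a => a ) => Base => Ty
( a => a ) => str => Ty
( a => a ) => str => Base
( a => a ) => str => str

[Ty [Base ( [Ty [Base a] => [Ty [Base a]]] )] => [Ty [Base str] => [Ty [Base str]]]]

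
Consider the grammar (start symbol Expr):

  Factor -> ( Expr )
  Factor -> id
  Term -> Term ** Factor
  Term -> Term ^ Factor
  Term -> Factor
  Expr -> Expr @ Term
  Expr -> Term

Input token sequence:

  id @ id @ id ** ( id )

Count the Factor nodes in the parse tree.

5

[Expr [Expr [Expr [Term [Factor id]]] @ [Term [Factor id]]] @ [Term [Term [Factor id]] ** [Factor ( [Expr [Term [Factor id]]] )]]]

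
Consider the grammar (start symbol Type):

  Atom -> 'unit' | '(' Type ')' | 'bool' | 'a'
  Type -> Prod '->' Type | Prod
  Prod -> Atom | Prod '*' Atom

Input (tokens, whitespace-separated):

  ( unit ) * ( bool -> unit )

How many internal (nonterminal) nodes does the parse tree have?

14

[Type [Prod [Prod [Atom ( [Type [Prod [Atom unit]]] )]] * [Atom ( [Type [Prod [Atom bool]] -> [Type [Prod [Atom unit]]]] )]]]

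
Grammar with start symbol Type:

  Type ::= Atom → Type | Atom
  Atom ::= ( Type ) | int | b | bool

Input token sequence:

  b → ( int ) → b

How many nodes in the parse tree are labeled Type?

[Type [Atom b] → [Type [Atom ( [Type [Atom int]] )] → [Type [Atom b]]]]

4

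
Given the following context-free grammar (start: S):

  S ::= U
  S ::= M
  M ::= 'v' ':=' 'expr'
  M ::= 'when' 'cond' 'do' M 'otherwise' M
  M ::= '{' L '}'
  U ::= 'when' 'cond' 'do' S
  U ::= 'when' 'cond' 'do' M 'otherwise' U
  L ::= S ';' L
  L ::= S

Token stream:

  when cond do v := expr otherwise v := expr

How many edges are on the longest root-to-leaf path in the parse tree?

[S [M when cond do [M v := expr] otherwise [M v := expr]]]

3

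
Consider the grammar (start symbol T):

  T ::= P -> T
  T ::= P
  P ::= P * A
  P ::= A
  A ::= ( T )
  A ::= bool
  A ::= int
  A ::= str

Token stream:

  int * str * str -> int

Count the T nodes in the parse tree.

[T [P [P [P [A int]] * [A str]] * [A str]] -> [T [P [A int]]]]

2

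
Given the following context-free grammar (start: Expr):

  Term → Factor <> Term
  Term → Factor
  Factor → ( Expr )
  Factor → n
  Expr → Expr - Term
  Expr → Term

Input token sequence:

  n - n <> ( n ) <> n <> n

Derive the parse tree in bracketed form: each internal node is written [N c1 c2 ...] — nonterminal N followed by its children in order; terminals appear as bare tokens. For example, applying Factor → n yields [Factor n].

Expr
Expr - Term
Term - Term
Factor - Term
n - Term
n - Factor <> Term
n - n <> Term
n - n <> Factor <> Term
n - n <> ( Expr ) <> Term
n - n <> ( Term ) <> Term
n - n <> ( Factor ) <> Term
n - n <> ( n ) <> Term
n - n <> ( n ) <> Factor <> Term
n - n <> ( n ) <> n <> Term
n - n <> ( n ) <> n <> Factor
n - n <> ( n ) <> n <> n

[Expr [Expr [Term [Factor n]]] - [Term [Factor n] <> [Term [Factor ( [Expr [Term [Factor n]]] )] <> [Term [Factor n] <> [Term [Factor n]]]]]]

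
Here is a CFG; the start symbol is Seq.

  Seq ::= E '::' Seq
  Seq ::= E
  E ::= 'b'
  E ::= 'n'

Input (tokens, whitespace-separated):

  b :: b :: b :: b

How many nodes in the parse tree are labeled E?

[Seq [E b] :: [Seq [E b] :: [Seq [E b] :: [Seq [E b]]]]]

4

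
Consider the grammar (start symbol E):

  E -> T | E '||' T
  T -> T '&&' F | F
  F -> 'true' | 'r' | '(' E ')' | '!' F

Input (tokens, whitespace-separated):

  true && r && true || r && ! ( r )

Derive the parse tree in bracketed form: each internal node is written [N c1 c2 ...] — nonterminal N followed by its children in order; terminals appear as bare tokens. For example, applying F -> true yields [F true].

E
E || T
T || T
T && F || T
T && F && F || T
F && F && F || T
true && F && F || T
true && r && F || T
true && r && true || T
true && r && true || T && F
true && r && true || F && F
true && r && true || r && F
true && r && true || r && ! F
true && r && true || r && ! ( E )
true && r && true || r && ! ( T )
true && r && true || r && ! ( F )
true && r && true || r && ! ( r )

[E [E [T [T [T [F true]] && [F r]] && [F true]]] || [T [T [F r]] && [F ! [F ( [E [T [F r]]] )]]]]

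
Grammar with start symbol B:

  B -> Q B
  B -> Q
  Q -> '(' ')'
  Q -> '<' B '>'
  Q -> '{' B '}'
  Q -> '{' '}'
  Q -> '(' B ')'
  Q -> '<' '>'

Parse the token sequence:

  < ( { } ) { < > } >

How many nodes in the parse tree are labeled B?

5

[B [Q < [B [Q ( [B [Q { }]] )] [B [Q { [B [Q < >]] }]]] >]]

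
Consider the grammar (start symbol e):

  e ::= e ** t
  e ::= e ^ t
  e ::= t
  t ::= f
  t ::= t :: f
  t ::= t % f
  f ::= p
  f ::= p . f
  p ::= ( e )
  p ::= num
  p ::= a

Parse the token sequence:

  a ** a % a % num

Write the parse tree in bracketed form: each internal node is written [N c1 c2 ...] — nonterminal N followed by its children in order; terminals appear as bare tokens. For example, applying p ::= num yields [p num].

[e [e [t [f [p a]]]] ** [t [t [t [f [p a]]] % [f [p a]]] % [f [p num]]]]

e
e ** t
t ** t
f ** t
p ** t
a ** t
a ** t % f
a ** t % f % f
a ** f % f % f
a ** p % f % f
a ** a % f % f
a ** a % p % f
a ** a % a % f
a ** a % a % p
a ** a % a % num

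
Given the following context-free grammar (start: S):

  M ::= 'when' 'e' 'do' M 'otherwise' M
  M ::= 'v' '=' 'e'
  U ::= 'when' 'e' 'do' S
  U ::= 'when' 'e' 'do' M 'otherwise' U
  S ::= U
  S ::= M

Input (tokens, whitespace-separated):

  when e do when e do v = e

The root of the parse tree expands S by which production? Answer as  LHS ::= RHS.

S ::= U

[S [U when e do [S [U when e do [S [M v = e]]]]]]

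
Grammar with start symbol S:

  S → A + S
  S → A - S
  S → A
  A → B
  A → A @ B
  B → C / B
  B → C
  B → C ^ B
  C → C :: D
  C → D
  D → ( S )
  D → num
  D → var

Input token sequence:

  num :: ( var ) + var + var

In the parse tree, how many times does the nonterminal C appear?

5

[S [A [B [C [C [D num]] :: [D ( [S [A [B [C [D var]]]]] )]]]] + [S [A [B [C [D var]]]] + [S [A [B [C [D var]]]]]]]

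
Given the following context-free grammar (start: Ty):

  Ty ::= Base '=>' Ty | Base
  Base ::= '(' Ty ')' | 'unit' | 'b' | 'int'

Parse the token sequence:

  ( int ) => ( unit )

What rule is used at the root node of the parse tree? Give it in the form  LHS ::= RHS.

[Ty [Base ( [Ty [Base int]] )] => [Ty [Base ( [Ty [Base unit]] )]]]

Ty ::= Base '=>' Ty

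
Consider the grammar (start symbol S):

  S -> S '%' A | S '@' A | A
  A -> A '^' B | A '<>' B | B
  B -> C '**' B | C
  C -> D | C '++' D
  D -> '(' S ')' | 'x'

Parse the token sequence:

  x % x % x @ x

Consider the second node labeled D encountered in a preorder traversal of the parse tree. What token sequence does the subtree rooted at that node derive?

[S [S [S [S [A [B [C [D x]]]]] % [A [B [C [D x]]]]] % [A [B [C [D x]]]]] @ [A [B [C [D x]]]]]

x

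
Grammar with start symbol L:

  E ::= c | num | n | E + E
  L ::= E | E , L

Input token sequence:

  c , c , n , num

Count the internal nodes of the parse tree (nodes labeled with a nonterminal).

8

[L [E c] , [L [E c] , [L [E n] , [L [E num]]]]]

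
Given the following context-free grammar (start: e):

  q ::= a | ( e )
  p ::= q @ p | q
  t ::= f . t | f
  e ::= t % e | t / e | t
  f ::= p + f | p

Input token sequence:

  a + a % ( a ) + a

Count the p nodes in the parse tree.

[e [t [f [p [q a]] + [f [p [q a]]]]] % [e [t [f [p [q ( [e [t [f [p [q a]]]]] )]] + [f [p [q a]]]]]]]

5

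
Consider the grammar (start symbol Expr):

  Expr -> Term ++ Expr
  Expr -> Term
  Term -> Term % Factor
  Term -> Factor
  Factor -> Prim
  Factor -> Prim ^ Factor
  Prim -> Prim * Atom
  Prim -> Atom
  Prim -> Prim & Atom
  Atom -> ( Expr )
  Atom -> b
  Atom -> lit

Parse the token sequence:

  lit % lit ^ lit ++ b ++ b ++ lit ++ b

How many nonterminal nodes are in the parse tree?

32

[Expr [Term [Term [Factor [Prim [Atom lit]]]] % [Factor [Prim [Atom lit]] ^ [Factor [Prim [Atom lit]]]]] ++ [Expr [Term [Factor [Prim [Atom b]]]] ++ [Expr [Term [Factor [Prim [Atom b]]]] ++ [Expr [Term [Factor [Prim [Atom lit]]]] ++ [Expr [Term [Factor [Prim [Atom b]]]]]]]]]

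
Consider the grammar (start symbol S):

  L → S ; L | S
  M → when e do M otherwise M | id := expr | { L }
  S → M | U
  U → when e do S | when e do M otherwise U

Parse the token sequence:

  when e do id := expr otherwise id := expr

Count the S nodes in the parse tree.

[S [M when e do [M id := expr] otherwise [M id := expr]]]

1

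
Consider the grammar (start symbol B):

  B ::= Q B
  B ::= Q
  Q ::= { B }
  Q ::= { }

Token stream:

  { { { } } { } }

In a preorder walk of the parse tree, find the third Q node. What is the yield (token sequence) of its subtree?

[B [Q { [B [Q { [B [Q { }]] }] [B [Q { }]]] }]]

{ }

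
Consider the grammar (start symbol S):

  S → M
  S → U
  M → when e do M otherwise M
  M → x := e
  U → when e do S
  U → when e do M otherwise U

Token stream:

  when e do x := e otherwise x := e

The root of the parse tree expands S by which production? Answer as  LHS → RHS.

S → M

[S [M when e do [M x := e] otherwise [M x := e]]]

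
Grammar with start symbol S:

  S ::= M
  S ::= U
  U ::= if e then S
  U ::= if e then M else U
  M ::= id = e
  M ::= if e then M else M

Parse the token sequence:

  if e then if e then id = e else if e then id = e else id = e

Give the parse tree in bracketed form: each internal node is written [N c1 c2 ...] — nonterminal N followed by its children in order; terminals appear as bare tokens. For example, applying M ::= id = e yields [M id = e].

S
U
if e then S
if e then M
if e then if e then M else M
if e then if e then id = e else M
if e then if e then id = e else if e then M else M
if e then if e then id = e else if e then id = e else M
if e then if e then id = e else if e then id = e else id = e

[S [U if e then [S [M if e then [M id = e] else [M if e then [M id = e] else [M id = e]]]]]]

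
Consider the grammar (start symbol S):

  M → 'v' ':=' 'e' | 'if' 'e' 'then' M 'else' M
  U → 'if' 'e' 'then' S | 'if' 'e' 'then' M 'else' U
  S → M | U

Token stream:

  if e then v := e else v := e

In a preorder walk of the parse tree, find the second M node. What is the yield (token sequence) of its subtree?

[S [M if e then [M v := e] else [M v := e]]]

v := e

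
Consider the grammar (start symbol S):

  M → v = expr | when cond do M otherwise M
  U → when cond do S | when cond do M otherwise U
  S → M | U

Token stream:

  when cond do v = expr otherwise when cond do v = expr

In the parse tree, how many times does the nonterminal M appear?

2

[S [U when cond do [M v = expr] otherwise [U when cond do [S [M v = expr]]]]]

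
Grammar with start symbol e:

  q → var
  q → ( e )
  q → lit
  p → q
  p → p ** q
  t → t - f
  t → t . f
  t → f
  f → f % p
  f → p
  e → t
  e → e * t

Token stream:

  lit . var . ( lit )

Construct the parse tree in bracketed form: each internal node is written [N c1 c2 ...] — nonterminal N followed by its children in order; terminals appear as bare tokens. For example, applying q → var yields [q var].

[e [t [t [t [f [p [q lit]]]] . [f [p [q var]]]] . [f [p [q ( [e [t [f [p [q lit]]]]] )]]]]]

e
t
t . f
t . f . f
f . f . f
p . f . f
q . f . f
lit . f . f
lit . p . f
lit . q . f
lit . var . f
lit . var . p
lit . var . q
lit . var . ( e )
lit . var . ( t )
lit . var . ( f )
lit . var . ( p )
lit . var . ( q )
lit . var . ( lit )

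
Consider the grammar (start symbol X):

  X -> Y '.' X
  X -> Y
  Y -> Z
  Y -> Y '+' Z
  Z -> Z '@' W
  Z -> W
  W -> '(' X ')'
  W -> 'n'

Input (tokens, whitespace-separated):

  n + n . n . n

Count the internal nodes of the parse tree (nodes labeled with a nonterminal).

[X [Y [Y [Z [W n]]] + [Z [W n]]] . [X [Y [Z [W n]]] . [X [Y [Z [W n]]]]]]

15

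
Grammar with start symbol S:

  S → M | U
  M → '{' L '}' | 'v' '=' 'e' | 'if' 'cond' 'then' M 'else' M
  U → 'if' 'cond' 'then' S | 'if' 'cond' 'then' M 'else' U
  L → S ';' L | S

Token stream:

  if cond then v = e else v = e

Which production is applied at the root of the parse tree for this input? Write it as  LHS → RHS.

S → M

[S [M if cond then [M v = e] else [M v = e]]]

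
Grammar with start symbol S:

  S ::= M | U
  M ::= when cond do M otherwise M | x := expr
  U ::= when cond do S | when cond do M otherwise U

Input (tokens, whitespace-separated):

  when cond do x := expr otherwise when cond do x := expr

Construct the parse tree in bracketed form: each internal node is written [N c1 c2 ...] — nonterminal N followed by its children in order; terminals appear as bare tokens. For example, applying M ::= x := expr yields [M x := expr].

S
U
when cond do M otherwise U
when cond do x := expr otherwise U
when cond do x := expr otherwise when cond do S
when cond do x := expr otherwise when cond do M
when cond do x := expr otherwise when cond do x := expr

[S [U when cond do [M x := expr] otherwise [U when cond do [S [M x := expr]]]]]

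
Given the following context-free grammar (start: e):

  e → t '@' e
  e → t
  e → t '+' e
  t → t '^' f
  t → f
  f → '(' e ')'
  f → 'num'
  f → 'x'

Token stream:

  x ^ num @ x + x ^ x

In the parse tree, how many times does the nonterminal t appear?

5

[e [t [t [f x]] ^ [f num]] @ [e [t [f x]] + [e [t [t [f x]] ^ [f x]]]]]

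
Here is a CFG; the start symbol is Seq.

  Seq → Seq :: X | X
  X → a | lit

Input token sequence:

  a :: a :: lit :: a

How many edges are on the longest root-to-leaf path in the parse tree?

[Seq [Seq [Seq [Seq [X a]] :: [X a]] :: [X lit]] :: [X a]]

5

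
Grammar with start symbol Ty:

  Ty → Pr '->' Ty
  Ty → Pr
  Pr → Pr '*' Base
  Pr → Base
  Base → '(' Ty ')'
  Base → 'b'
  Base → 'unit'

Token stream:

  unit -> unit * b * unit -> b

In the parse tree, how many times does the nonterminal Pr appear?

5

[Ty [Pr [Base unit]] -> [Ty [Pr [Pr [Pr [Base unit]] * [Base b]] * [Base unit]] -> [Ty [Pr [Base b]]]]]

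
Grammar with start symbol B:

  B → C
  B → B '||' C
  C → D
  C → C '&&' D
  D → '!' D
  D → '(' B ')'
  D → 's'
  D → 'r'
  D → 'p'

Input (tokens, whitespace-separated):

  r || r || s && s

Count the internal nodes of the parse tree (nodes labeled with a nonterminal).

[B [B [B [C [D r]]] || [C [D r]]] || [C [C [D s]] && [D s]]]

11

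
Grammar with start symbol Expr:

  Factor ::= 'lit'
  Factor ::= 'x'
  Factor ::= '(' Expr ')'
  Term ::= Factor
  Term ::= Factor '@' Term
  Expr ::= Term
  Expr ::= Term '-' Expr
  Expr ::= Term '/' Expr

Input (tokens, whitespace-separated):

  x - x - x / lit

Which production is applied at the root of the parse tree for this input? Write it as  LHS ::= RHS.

Expr ::= Term '-' Expr

[Expr [Term [Factor x]] - [Expr [Term [Factor x]] - [Expr [Term [Factor x]] / [Expr [Term [Factor lit]]]]]]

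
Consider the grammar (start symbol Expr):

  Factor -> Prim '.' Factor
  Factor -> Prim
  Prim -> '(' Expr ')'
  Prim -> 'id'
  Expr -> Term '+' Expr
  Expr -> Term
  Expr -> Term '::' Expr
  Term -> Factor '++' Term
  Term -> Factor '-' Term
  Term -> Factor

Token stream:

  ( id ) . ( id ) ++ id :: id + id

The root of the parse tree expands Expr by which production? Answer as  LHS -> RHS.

[Expr [Term [Factor [Prim ( [Expr [Term [Factor [Prim id]]]] )] . [Factor [Prim ( [Expr [Term [Factor [Prim id]]]] )]]] ++ [Term [Factor [Prim id]]]] :: [Expr [Term [Factor [Prim id]]] + [Expr [Term [Factor [Prim id]]]]]]

Expr -> Term '::' Expr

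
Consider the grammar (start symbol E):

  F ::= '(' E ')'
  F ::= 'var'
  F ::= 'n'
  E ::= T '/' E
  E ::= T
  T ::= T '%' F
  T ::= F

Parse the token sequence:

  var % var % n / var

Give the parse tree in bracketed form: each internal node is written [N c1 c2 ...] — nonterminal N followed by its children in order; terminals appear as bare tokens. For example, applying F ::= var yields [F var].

[E [T [T [T [F var]] % [F var]] % [F n]] / [E [T [F var]]]]

E
T / E
T % F / E
T % F % F / E
F % F % F / E
var % F % F / E
var % var % F / E
var % var % n / E
var % var % n / T
var % var % n / F
var % var % n / var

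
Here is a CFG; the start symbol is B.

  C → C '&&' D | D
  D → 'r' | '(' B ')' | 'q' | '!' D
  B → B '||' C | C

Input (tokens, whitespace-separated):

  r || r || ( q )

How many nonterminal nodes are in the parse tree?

[B [B [B [C [D r]]] || [C [D r]]] || [C [D ( [B [C [D q]]] )]]]

12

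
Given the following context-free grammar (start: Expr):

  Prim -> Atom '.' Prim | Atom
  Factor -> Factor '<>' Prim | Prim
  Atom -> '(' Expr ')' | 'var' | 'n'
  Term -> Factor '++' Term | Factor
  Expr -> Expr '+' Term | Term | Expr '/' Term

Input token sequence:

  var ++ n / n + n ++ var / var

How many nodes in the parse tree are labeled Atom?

[Expr [Expr [Expr [Expr [Term [Factor [Prim [Atom var]]] ++ [Term [Factor [Prim [Atom n]]]]]] / [Term [Factor [Prim [Atom n]]]]] + [Term [Factor [Prim [Atom n]]] ++ [Term [Factor [Prim [Atom var]]]]]] / [Term [Factor [Prim [Atom var]]]]]

6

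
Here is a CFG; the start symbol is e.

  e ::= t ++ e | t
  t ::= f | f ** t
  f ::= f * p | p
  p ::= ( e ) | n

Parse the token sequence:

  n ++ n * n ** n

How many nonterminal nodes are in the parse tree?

[e [t [f [p n]]] ++ [e [t [f [f [p n]] * [p n]] ** [t [f [p n]]]]]]

13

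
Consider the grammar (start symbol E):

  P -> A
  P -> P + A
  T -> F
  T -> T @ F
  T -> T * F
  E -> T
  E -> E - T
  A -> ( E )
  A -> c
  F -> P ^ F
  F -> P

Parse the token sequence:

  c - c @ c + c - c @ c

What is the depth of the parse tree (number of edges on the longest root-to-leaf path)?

7

[E [E [E [T [F [P [A c]]]]] - [T [T [F [P [A c]]]] @ [F [P [P [A c]] + [A c]]]]] - [T [T [F [P [A c]]]] @ [F [P [A c]]]]]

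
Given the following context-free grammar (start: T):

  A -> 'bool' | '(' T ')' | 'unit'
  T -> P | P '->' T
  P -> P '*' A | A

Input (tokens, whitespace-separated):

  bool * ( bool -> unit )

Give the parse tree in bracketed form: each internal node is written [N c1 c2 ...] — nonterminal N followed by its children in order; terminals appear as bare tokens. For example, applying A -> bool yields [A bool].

[T [P [P [A bool]] * [A ( [T [P [A bool]] -> [T [P [A unit]]]] )]]]

T
P
P * A
A * A
bool * A
bool * ( T )
bool * ( P -> T )
bool * ( A -> T )
bool * ( bool -> T )
bool * ( bool -> P )
bool * ( bool -> A )
bool * ( bool -> unit )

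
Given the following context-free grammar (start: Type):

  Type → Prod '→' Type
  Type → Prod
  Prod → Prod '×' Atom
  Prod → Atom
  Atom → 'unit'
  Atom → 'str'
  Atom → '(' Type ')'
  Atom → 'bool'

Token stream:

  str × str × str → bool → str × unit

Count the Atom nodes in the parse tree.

6

[Type [Prod [Prod [Prod [Atom str]] × [Atom str]] × [Atom str]] → [Type [Prod [Atom bool]] → [Type [Prod [Prod [Atom str]] × [Atom unit]]]]]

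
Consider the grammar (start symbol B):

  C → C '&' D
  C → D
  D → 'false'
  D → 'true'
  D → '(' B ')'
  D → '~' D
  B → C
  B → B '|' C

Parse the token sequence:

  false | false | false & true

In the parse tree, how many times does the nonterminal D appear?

[B [B [B [C [D false]]] | [C [D false]]] | [C [C [D false]] & [D true]]]

4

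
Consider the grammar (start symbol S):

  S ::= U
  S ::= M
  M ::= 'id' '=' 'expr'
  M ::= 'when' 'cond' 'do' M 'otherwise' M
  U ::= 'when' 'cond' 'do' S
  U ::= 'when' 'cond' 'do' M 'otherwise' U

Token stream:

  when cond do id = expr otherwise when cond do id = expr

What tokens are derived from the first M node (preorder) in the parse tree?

id = expr

[S [U when cond do [M id = expr] otherwise [U when cond do [S [M id = expr]]]]]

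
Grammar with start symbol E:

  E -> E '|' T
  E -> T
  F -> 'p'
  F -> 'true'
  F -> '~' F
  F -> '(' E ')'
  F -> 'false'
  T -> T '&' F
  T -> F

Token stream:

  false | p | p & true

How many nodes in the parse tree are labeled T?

4

[E [E [E [T [F false]]] | [T [F p]]] | [T [T [F p]] & [F true]]]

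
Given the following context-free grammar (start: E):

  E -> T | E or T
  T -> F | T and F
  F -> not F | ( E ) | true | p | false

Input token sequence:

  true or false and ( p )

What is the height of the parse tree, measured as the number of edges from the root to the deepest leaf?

6

[E [E [T [F true]]] or [T [T [F false]] and [F ( [E [T [F p]]] )]]]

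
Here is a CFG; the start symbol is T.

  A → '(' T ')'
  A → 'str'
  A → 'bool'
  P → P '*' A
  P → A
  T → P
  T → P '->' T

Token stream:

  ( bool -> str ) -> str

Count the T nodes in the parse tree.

4

[T [P [A ( [T [P [A bool]] -> [T [P [A str]]]] )]] -> [T [P [A str]]]]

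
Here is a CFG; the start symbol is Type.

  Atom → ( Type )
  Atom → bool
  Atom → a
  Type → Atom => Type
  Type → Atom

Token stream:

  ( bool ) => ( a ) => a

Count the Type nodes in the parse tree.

[Type [Atom ( [Type [Atom bool]] )] => [Type [Atom ( [Type [Atom a]] )] => [Type [Atom a]]]]

5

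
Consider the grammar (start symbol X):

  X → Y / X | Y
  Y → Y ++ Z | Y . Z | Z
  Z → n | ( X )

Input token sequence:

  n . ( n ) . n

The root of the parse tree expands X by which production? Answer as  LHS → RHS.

X → Y

[X [Y [Y [Y [Z n]] . [Z ( [X [Y [Z n]]] )]] . [Z n]]]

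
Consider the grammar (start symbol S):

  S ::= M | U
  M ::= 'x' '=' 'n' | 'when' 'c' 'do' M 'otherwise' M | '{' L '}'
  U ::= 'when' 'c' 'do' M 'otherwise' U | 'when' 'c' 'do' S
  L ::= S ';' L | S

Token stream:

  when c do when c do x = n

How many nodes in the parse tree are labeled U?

2

[S [U when c do [S [U when c do [S [M x = n]]]]]]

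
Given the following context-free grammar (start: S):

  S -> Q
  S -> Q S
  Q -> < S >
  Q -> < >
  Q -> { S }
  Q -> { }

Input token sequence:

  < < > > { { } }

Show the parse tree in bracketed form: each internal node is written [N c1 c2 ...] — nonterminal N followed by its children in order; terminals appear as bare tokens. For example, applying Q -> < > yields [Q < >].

[S [Q < [S [Q < >]] >] [S [Q { [S [Q { }]] }]]]

S
Q S
< S > S
< Q > S
< < > > S
< < > > Q
< < > > { S }
< < > > { Q }
< < > > { { } }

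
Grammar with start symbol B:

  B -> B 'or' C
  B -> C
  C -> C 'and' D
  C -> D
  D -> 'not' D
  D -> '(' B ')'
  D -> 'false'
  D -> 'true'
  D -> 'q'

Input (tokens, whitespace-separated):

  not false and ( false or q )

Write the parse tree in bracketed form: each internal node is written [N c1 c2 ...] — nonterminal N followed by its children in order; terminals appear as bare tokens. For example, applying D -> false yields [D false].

B
C
C and D
D and D
not D and D
not false and D
not false and ( B )
not false and ( B or C )
not false and ( C or C )
not false and ( D or C )
not false and ( false or C )
not false and ( false or D )
not false and ( false or q )

[B [C [C [D not [D false]]] and [D ( [B [B [C [D false]]] or [C [D q]]] )]]]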